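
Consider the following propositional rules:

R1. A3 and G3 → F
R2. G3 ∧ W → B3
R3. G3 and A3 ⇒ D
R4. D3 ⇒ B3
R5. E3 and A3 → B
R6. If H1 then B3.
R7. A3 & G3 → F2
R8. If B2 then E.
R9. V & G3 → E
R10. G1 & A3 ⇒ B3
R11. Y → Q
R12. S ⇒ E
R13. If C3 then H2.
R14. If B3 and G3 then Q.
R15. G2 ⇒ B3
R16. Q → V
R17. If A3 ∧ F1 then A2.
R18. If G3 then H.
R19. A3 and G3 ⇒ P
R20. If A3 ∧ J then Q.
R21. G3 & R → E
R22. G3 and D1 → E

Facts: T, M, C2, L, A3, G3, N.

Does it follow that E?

No

Forward chaining from the given facts derives: F, D, F2, H, P.
Rules concluding E: R8 needs B2; R9 needs V; R12 needs S; R21 needs R; R22 needs D1 — none of these are established.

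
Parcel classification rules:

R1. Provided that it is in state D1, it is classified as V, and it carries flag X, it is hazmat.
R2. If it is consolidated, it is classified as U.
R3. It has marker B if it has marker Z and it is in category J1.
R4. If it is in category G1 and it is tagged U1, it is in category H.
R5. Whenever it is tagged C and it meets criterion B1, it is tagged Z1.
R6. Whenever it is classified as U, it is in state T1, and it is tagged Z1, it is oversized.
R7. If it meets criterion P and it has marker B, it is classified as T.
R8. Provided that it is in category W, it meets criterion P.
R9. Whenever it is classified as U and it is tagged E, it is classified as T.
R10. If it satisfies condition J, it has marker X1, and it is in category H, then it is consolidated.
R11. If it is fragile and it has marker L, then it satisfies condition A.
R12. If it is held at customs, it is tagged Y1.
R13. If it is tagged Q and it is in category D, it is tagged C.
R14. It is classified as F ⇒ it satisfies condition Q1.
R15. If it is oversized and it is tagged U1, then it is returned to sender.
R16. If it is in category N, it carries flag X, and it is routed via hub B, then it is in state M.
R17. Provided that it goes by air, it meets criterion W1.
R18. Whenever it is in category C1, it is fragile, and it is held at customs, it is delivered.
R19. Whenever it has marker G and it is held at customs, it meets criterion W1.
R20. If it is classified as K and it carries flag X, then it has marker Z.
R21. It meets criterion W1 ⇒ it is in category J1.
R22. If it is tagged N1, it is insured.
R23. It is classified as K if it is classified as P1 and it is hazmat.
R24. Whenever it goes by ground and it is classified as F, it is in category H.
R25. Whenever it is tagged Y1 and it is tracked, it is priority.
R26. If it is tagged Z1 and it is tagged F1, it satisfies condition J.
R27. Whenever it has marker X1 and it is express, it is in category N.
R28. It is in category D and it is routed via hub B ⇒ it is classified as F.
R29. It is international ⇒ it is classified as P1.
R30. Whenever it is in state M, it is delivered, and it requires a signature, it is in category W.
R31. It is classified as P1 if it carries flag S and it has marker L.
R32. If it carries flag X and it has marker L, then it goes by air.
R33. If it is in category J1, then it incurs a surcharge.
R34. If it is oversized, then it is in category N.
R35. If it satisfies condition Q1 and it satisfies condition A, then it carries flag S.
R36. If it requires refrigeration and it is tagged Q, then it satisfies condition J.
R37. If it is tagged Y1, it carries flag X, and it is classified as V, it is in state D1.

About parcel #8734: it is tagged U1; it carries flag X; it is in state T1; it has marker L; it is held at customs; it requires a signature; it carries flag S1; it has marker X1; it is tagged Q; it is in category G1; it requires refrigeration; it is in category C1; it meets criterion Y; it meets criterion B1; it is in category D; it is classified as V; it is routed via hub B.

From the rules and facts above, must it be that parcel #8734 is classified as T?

Forward chaining from the given facts derives: is in category H, is tagged Y1, is tagged C, is classified as F, goes by air, satisfies condition J, is in state D1, is hazmat, is tagged Z1, is consolidated, satisfies condition Q1, meets criterion W1, is in category J1, incurs a surcharge, is classified as U, is oversized, is returned to sender, is in category N, is in state M.
Rules concluding "it is classified as T": R7 needs "it meets criterion P"; R9 needs "it is tagged E" — none of these are established.

No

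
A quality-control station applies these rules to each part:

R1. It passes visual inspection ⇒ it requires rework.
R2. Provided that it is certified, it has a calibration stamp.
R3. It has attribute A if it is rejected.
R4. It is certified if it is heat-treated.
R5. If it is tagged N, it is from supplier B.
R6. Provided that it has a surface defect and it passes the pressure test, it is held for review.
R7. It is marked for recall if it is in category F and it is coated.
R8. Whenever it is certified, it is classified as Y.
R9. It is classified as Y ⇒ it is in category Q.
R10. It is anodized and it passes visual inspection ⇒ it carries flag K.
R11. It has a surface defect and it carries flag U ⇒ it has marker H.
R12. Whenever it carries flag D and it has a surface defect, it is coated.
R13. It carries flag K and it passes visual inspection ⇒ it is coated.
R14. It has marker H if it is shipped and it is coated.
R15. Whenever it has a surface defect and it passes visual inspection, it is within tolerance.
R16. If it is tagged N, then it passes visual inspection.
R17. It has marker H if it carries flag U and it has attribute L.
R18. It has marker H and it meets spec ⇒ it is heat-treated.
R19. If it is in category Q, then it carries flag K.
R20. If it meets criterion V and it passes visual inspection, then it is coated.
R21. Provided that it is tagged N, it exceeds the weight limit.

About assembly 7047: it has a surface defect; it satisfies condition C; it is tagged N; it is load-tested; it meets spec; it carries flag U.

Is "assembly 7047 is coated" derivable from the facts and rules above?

Yes

By R11 (it has a surface defect, it carries flag U): it has marker H.
By R16 (it is tagged N): it passes visual inspection.
By R18 (it has marker H, it meets spec): it is heat-treated.
By R4 (it is heat-treated): it is certified.
By R8 (it is certified): it is classified as Y.
By R9 (it is classified as Y): it is in category Q.
By R19 (it is in category Q): it carries flag K.
By R13 (it carries flag K, it passes visual inspection): it is coated.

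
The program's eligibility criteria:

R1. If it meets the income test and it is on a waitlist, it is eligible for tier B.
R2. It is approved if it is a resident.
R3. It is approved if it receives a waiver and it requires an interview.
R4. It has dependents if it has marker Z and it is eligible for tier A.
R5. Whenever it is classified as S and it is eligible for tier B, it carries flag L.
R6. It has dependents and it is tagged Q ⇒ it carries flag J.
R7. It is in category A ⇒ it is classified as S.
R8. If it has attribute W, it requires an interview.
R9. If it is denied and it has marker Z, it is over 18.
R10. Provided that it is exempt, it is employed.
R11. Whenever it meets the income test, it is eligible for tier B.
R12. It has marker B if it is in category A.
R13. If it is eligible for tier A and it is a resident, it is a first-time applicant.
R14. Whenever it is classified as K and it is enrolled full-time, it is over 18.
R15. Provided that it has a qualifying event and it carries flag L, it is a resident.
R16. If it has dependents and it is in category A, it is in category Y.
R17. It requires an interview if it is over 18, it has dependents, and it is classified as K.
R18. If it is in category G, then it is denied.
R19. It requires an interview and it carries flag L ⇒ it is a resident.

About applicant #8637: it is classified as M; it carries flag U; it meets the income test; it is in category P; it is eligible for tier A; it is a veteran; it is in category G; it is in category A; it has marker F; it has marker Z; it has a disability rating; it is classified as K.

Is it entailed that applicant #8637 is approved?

By R4 (it has marker Z, it is eligible for tier A): it has dependents.
By R7 (it is in category A): it is classified as S.
By R11 (it meets the income test): it is eligible for tier B.
By R18 (it is in category G): it is denied.
By R5 (it is classified as S, it is eligible for tier B): it carries flag L.
By R9 (it is denied, it has marker Z): it is over 18.
By R17 (it is over 18, it has dependents, it is classified as K): it requires an interview.
By R19 (it requires an interview, it carries flag L): it is a resident.
By R2 (it is a resident): it is approved.

Yes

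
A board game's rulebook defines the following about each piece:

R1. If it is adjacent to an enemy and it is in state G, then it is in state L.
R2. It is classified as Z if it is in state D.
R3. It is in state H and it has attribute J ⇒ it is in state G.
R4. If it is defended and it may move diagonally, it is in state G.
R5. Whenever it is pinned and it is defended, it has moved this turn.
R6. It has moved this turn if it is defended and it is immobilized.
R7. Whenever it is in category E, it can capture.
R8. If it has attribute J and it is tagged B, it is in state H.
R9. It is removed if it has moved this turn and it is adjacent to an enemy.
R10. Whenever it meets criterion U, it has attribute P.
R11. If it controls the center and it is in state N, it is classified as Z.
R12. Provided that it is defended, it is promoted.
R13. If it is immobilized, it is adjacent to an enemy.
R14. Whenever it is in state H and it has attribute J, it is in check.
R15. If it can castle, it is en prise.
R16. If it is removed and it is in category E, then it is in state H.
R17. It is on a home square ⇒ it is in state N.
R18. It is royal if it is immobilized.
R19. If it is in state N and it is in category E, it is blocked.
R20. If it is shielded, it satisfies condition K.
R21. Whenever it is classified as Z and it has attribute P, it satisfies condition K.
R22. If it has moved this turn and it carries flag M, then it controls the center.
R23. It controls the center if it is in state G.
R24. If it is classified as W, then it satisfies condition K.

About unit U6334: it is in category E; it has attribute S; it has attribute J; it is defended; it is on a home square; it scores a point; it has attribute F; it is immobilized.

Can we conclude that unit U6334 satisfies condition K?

Forward chaining from the given facts derives: has moved this turn, can capture, is promoted, is adjacent to an enemy, is in state N, is royal, is blocked, is removed, is in state H, is in state G, is in check, controls the center, is in state L, is classified as Z.
Rules concluding "it satisfies condition K": R20 needs "it is shielded"; R21 needs "it has attribute P"; R24 needs "it is classified as W" — none of these are established.

No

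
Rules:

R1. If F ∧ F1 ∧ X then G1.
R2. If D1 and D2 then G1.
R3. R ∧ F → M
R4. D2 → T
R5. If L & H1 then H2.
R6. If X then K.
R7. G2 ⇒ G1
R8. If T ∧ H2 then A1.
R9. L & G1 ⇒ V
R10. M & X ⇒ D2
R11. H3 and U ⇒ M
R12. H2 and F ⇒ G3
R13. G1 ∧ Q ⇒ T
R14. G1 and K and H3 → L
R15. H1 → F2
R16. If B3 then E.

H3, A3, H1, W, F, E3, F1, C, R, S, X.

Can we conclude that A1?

G1  (by R1: F, F1, X)
M  (by R3: R, F)
K  (by R6: X)
D2  (by R10: M, X)
L  (by R14: G1, K, H3)
T  (by R4: D2)
H2  (by R5: L, H1)
A1  (by R8: T, H2)

Yes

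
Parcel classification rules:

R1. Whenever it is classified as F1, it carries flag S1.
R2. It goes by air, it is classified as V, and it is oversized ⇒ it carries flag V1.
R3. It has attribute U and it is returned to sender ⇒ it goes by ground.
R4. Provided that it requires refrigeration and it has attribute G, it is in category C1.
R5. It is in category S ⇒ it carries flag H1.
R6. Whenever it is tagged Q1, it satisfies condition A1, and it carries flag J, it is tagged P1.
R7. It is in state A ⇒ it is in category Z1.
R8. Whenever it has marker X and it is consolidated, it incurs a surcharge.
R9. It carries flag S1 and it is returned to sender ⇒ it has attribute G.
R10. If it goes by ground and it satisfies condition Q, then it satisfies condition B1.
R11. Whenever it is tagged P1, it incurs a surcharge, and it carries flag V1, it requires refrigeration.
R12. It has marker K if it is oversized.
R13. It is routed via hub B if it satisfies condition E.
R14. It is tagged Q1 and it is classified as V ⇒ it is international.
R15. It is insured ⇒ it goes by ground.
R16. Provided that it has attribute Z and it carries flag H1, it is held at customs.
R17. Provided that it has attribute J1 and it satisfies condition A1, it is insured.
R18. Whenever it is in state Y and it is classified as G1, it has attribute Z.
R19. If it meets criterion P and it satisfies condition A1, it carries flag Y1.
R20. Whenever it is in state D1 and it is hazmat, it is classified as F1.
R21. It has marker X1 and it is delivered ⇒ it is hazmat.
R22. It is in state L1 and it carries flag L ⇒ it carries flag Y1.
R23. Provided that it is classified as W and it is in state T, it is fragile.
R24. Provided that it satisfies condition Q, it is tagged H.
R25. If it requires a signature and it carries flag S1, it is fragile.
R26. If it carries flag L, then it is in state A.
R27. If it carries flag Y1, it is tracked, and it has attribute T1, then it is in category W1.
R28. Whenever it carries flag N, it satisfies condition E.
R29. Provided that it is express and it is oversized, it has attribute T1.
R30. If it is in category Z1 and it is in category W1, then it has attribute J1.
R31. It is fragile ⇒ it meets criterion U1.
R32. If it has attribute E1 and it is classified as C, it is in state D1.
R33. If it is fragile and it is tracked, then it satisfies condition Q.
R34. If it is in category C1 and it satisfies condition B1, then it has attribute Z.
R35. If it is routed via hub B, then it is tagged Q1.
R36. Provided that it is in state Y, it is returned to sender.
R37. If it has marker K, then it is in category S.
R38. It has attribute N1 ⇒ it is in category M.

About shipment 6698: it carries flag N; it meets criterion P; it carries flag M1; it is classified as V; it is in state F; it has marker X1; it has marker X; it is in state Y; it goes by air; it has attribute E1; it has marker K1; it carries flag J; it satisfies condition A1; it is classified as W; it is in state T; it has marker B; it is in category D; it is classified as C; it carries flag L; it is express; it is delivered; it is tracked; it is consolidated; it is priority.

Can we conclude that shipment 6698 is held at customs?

No

Forward chaining from the given facts derives: incurs a surcharge, carries flag Y1, is hazmat, is fragile, is in state A, satisfies condition E, meets criterion U1, is in state D1, satisfies condition Q, is returned to sender, is in category Z1, is routed via hub B, is classified as F1, is tagged H, is tagged Q1, carries flag S1, is tagged P1, has attribute G, is international.
The only rule concluding "it is held at customs" is R16, which needs "it has attribute Z"; that is never established.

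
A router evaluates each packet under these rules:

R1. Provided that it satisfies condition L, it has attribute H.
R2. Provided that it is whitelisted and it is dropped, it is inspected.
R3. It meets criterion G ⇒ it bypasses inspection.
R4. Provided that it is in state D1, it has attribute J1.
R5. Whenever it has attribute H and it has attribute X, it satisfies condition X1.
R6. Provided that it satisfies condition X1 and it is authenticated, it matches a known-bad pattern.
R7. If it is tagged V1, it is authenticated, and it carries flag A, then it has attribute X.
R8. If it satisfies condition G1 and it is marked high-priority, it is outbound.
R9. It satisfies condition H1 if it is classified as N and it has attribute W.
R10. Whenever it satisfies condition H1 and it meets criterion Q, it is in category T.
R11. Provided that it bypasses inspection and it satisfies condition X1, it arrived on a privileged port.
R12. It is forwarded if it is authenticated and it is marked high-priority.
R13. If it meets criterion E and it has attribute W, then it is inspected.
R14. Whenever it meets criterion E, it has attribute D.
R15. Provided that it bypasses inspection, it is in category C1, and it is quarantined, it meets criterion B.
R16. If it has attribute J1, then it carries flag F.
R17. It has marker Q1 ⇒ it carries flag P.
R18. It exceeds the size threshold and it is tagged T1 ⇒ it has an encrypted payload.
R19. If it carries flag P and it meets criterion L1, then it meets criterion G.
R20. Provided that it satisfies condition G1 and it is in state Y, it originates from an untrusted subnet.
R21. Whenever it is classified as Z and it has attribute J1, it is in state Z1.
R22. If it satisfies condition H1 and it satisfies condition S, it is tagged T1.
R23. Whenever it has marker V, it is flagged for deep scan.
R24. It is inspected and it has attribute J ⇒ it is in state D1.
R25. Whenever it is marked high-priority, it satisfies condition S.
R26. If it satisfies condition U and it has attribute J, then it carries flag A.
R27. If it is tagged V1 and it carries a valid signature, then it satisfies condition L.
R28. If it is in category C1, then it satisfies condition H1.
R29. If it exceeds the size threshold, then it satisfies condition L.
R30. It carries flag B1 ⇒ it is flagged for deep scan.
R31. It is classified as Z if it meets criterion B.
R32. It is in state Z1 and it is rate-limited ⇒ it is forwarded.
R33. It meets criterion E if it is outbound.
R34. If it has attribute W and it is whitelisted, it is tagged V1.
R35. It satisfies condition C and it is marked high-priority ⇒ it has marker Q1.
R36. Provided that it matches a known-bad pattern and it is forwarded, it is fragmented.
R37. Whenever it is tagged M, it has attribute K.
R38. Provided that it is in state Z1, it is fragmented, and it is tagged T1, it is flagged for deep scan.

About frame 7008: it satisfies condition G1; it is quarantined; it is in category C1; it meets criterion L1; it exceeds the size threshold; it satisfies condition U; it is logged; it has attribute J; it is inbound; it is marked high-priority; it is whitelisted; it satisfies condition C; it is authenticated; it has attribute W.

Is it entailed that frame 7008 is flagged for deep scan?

Yes

By R8 (it satisfies condition G1, it is marked high-priority): it is outbound.
By R12 (it is authenticated, it is marked high-priority): it is forwarded.
By R25 (it is marked high-priority): it satisfies condition S.
By R26 (it satisfies condition U, it has attribute J): it carries flag A.
By R28 (it is in category C1): it satisfies condition H1.
By R29 (it exceeds the size threshold): it satisfies condition L.
By R33 (it is outbound): it meets criterion E.
By R34 (it has attribute W, it is whitelisted): it is tagged V1.
By R35 (it satisfies condition C, it is marked high-priority): it has marker Q1.
By R1 (it satisfies condition L): it has attribute H.
By R7 (it is tagged V1, it is authenticated, it carries flag A): it has attribute X.
By R13 (it meets criterion E, it has attribute W): it is inspected.
By R17 (it has marker Q1): it carries flag P.
By R19 (it carries flag P, it meets criterion L1): it meets criterion G.
By R22 (it satisfies condition H1, it satisfies condition S): it is tagged T1.
By R24 (it is inspected, it has attribute J): it is in state D1.
By R3 (it meets criterion G): it bypasses inspection.
By R4 (it is in state D1): it has attribute J1.
By R5 (it has attribute H, it has attribute X): it satisfies condition X1.
By R6 (it satisfies condition X1, it is authenticated): it matches a known-bad pattern.
By R15 (it bypasses inspection, it is in category C1, it is quarantined): it meets criterion B.
By R31 (it meets criterion B): it is classified as Z.
By R36 (it matches a known-bad pattern, it is forwarded): it is fragmented.
By R21 (it is classified as Z, it has attribute J1): it is in state Z1.
By R38 (it is in state Z1, it is fragmented, it is tagged T1): it is flagged for deep scan.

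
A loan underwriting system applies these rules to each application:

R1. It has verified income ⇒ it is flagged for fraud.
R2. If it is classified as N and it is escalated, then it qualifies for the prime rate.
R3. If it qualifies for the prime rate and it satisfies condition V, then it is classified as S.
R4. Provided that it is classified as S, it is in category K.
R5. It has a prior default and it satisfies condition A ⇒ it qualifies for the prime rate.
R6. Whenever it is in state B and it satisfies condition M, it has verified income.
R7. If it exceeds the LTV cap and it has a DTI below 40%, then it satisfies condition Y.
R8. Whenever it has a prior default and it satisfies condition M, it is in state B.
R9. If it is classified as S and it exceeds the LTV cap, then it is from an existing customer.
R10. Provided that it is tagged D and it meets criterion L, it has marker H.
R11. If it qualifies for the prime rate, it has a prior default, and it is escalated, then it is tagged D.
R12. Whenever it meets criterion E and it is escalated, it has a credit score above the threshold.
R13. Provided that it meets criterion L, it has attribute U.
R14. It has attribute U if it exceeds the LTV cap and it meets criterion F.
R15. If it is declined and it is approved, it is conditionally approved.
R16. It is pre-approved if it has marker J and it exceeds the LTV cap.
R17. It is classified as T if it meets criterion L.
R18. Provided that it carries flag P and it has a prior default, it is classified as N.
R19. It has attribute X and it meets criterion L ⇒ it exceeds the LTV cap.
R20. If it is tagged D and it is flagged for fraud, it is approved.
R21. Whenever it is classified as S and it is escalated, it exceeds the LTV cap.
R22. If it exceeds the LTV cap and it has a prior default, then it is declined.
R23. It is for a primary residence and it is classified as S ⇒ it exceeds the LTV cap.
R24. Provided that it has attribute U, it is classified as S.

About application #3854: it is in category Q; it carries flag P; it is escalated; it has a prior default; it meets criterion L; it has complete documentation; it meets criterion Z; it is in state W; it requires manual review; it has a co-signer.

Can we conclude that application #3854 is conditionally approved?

Forward chaining from the given facts derives: has attribute U, is classified as T, is classified as N, is classified as S, qualifies for the prime rate, is in category K, is tagged D, exceeds the LTV cap, is declined, is from an existing customer, has marker H.
The only rule concluding "it is conditionally approved" is R15, which needs "it is approved"; that is never established.

No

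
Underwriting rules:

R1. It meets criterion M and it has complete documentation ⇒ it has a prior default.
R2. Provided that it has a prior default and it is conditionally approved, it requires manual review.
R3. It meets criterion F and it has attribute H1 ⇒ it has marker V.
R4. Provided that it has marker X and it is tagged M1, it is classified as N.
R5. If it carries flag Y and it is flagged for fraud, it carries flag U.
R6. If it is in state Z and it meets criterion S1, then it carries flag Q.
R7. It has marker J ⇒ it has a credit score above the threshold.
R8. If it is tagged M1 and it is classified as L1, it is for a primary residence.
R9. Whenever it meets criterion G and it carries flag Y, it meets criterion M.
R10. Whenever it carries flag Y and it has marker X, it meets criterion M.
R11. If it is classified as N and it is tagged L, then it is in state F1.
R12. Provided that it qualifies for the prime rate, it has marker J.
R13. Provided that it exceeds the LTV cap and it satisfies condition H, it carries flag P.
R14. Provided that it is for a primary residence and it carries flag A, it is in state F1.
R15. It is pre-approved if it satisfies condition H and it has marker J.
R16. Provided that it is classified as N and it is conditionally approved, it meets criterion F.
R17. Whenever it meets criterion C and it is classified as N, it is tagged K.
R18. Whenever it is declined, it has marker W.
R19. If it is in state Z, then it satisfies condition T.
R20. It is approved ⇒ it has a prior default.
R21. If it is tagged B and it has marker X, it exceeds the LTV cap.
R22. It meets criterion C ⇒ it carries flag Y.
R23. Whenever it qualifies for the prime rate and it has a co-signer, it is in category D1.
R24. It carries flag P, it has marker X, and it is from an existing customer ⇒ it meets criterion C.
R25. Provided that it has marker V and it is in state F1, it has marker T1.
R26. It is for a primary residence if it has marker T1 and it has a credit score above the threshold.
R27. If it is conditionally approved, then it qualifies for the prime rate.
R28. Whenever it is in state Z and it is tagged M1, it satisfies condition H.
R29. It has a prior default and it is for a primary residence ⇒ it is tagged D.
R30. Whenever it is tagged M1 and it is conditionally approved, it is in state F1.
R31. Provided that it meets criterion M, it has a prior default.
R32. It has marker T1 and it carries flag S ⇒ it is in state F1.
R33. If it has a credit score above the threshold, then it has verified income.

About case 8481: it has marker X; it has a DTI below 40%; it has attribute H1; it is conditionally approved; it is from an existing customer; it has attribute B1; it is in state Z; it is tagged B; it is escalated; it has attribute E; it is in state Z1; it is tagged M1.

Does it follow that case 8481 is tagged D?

By R4 (it has marker X, it is tagged M1): it is classified as N.
By R16 (it is classified as N, it is conditionally approved): it meets criterion F.
By R21 (it is tagged B, it has marker X): it exceeds the LTV cap.
By R27 (it is conditionally approved): it qualifies for the prime rate.
By R28 (it is in state Z, it is tagged M1): it satisfies condition H.
By R30 (it is tagged M1, it is conditionally approved): it is in state F1.
By R3 (it meets criterion F, it has attribute H1): it has marker V.
By R12 (it qualifies for the prime rate): it has marker J.
By R13 (it exceeds the LTV cap, it satisfies condition H): it carries flag P.
By R24 (it carries flag P, it has marker X, it is from an existing customer): it meets criterion C.
By R25 (it has marker V, it is in state F1): it has marker T1.
By R7 (it has marker J): it has a credit score above the threshold.
By R22 (it meets criterion C): it carries flag Y.
By R26 (it has marker T1, it has a credit score above the threshold): it is for a primary residence.
By R10 (it carries flag Y, it has marker X): it meets criterion M.
By R31 (it meets criterion M): it has a prior default.
By R29 (it has a prior default, it is for a primary residence): it is tagged D.

Yes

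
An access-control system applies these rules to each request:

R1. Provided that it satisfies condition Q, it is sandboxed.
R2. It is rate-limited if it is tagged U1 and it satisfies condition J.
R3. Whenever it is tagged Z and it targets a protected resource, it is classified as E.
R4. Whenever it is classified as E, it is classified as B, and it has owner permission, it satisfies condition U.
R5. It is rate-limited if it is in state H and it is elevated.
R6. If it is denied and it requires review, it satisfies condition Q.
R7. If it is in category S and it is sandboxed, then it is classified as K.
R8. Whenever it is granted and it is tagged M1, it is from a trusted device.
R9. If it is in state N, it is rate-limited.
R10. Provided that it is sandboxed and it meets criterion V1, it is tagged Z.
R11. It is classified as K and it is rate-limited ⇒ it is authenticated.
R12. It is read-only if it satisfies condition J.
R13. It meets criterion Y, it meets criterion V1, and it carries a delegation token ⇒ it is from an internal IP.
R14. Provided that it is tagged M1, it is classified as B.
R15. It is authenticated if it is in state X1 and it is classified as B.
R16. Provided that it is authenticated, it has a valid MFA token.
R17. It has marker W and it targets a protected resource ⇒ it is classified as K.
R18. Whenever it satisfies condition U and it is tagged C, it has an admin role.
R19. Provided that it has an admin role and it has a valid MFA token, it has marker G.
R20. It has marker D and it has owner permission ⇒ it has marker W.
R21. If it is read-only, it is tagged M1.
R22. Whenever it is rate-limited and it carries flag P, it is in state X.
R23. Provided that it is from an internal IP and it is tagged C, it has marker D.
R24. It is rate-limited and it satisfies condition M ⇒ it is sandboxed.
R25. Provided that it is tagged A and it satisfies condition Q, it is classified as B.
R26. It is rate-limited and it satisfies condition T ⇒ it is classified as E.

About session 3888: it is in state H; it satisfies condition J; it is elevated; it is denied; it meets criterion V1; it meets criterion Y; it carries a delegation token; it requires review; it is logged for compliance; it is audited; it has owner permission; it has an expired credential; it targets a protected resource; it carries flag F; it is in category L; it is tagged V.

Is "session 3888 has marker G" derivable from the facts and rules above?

No

Forward chaining from the given facts derives: is rate-limited, satisfies condition Q, is read-only, is from an internal IP, is tagged M1, is sandboxed, is tagged Z, is classified as B, is classified as E, satisfies condition U.
The only rule concluding "it has marker G" is R19, which needs "it has an admin role"; that is never established.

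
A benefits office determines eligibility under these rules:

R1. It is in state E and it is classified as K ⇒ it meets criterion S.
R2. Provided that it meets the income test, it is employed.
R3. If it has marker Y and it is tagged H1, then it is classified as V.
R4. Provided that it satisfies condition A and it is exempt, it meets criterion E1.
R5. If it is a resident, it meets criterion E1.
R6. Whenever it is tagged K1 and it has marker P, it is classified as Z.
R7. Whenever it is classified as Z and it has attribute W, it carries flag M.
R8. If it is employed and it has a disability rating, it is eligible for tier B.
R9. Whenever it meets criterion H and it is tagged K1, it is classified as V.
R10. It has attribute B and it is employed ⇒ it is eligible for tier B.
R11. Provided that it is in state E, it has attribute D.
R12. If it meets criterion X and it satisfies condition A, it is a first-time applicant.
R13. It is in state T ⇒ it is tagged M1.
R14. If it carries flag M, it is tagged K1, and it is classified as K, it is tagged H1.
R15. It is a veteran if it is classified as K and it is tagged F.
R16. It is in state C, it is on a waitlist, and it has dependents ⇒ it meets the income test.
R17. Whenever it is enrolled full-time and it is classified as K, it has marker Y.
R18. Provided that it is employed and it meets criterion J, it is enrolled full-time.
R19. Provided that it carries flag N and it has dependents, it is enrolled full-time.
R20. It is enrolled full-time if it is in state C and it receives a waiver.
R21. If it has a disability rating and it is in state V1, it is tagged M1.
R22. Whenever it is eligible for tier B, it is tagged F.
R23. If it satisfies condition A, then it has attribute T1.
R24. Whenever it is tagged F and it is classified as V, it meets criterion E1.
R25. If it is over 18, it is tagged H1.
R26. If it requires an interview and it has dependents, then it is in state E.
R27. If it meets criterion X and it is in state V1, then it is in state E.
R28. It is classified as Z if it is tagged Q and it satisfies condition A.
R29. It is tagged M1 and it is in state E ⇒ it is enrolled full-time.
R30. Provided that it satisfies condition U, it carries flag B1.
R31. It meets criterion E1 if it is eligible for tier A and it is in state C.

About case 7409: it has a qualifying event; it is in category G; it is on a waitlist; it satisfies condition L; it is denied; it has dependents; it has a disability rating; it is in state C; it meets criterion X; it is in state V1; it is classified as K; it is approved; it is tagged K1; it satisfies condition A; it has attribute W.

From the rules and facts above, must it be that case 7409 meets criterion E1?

No

Forward chaining from the given facts derives: is a first-time applicant, meets the income test, is tagged M1, has attribute T1, is in state E, is enrolled full-time, meets criterion S, is employed, is eligible for tier B, has attribute D, has marker Y, is tagged F, is a veteran.
Rules concluding "it meets criterion E1": R4 needs "it is exempt"; R5 needs "it is a resident"; R24 needs "it is classified as V"; R31 needs "it is eligible for tier A" — none of these are established.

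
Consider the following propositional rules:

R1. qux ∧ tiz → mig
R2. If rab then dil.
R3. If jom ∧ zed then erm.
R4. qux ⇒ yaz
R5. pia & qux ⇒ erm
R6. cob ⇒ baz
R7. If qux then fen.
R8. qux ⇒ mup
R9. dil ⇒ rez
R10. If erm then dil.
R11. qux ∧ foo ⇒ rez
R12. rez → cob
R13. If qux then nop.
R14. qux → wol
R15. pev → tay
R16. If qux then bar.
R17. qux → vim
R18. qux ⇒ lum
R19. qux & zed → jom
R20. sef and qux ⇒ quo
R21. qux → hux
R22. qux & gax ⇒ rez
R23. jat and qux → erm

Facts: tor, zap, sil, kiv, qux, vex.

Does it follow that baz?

No

Forward chaining from the given facts derives: yaz, fen, mup, nop, wol, bar, vim, lum, hux.
The only rule concluding baz is R6, which needs cob; that is never established.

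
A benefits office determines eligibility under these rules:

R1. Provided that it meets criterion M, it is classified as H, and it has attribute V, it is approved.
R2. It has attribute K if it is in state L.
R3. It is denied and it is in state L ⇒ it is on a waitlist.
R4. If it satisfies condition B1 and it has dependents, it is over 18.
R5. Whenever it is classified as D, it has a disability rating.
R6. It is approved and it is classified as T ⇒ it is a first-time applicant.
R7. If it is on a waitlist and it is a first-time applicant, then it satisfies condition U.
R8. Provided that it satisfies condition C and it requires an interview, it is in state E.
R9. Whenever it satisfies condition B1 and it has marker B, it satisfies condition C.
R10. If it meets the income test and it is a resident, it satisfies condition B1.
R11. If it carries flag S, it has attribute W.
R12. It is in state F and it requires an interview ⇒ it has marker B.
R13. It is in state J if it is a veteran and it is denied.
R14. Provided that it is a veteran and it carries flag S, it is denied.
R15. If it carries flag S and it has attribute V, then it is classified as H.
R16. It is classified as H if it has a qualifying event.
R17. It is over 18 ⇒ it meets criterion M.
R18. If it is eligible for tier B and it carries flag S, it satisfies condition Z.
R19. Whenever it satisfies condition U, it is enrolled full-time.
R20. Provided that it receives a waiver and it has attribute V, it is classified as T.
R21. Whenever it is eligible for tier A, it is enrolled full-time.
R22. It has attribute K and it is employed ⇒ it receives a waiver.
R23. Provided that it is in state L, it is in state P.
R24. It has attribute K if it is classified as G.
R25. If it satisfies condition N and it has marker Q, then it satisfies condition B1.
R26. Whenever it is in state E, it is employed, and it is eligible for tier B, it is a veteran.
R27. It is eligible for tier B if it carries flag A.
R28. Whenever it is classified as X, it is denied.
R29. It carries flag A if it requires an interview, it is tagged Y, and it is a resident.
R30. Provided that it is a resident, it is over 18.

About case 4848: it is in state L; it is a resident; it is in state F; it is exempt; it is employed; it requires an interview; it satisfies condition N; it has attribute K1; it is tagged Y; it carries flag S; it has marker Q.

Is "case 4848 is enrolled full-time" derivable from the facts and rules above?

No

Forward chaining from the given facts derives: has attribute K, has attribute W, has marker B, receives a waiver, is in state P, satisfies condition B1, carries flag A, is over 18, satisfies condition C, meets criterion M, is eligible for tier B, is in state E, satisfies condition Z, is a veteran, is denied, is on a waitlist, is in state J.
Rules concluding "it is enrolled full-time": R19 needs "it satisfies condition U"; R21 needs "it is eligible for tier A" — none of these are established.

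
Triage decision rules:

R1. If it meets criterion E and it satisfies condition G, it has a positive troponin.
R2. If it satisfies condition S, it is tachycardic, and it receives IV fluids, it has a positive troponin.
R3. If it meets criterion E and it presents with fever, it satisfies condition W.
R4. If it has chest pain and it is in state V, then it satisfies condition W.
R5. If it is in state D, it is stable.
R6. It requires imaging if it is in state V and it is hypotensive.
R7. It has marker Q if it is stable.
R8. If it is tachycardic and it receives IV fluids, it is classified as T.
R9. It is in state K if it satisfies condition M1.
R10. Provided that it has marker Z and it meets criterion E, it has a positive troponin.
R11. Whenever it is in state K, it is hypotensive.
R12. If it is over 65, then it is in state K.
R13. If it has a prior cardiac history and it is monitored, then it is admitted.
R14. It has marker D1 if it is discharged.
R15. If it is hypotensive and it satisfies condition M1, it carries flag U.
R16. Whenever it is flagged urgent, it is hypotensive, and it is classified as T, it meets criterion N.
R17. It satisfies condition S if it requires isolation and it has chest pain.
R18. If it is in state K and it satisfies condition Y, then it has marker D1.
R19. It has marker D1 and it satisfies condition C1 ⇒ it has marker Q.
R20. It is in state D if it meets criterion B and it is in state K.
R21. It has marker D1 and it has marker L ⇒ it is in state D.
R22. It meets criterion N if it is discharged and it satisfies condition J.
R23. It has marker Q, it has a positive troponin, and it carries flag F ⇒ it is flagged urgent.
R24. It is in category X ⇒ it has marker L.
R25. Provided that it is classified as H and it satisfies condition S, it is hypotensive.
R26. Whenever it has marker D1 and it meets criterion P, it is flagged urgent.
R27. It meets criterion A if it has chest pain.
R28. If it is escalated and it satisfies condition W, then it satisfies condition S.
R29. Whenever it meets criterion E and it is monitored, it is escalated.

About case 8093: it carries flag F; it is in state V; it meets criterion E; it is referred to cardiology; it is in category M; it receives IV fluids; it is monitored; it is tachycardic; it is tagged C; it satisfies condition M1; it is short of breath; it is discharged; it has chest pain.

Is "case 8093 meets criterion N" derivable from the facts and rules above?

Forward chaining from the given facts derives: satisfies condition W, is classified as T, is in state K, is hypotensive, has marker D1, carries flag U, meets criterion A, is escalated, requires imaging, satisfies condition S, has a positive troponin.
Rules concluding "it meets criterion N": R16 needs "it is flagged urgent"; R22 needs "it satisfies condition J" — none of these are established.

No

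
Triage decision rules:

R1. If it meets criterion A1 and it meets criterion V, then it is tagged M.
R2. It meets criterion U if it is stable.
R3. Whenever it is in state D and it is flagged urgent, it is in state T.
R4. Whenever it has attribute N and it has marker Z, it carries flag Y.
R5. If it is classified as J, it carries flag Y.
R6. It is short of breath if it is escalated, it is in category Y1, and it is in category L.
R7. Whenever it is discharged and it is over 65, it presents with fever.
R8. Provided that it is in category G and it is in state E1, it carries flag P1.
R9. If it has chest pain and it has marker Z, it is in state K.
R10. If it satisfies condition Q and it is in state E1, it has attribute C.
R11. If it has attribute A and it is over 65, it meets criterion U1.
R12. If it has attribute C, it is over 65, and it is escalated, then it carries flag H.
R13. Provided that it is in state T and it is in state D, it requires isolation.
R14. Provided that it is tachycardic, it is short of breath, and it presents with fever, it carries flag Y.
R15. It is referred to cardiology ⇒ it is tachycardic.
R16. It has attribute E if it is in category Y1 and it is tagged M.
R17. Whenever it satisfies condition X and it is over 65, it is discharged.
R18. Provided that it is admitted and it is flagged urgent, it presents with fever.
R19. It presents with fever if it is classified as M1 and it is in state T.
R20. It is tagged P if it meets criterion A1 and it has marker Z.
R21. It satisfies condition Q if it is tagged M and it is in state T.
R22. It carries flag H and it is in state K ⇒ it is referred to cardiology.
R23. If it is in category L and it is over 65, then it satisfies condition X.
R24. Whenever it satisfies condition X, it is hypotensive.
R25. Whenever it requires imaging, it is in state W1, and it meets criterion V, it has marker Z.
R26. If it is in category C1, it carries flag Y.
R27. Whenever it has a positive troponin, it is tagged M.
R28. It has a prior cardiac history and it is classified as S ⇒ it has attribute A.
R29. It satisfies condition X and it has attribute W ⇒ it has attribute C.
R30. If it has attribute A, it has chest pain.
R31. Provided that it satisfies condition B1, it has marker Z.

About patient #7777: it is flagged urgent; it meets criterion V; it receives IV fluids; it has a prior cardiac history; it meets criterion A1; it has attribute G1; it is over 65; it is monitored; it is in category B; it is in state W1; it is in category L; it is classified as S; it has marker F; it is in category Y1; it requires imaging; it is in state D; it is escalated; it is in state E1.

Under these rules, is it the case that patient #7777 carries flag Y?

Yes

By R1 (it meets criterion A1, it meets criterion V): it is tagged M.
By R3 (it is in state D, it is flagged urgent): it is in state T.
By R6 (it is escalated, it is in category Y1, it is in category L): it is short of breath.
By R21 (it is tagged M, it is in state T): it satisfies condition Q.
By R23 (it is in category L, it is over 65): it satisfies condition X.
By R25 (it requires imaging, it is in state W1, it meets criterion V): it has marker Z.
By R28 (it has a prior cardiac history, it is classified as S): it has attribute A.
By R30 (it has attribute A): it has chest pain.
By R9 (it has chest pain, it has marker Z): it is in state K.
By R10 (it satisfies condition Q, it is in state E1): it has attribute C.
By R12 (it has attribute C, it is over 65, it is escalated): it carries flag H.
By R17 (it satisfies condition X, it is over 65): it is discharged.
By R22 (it carries flag H, it is in state K): it is referred to cardiology.
By R7 (it is discharged, it is over 65): it presents with fever.
By R15 (it is referred to cardiology): it is tachycardic.
By R14 (it is tachycardic, it is short of breath, it presents with fever): it carries flag Y.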